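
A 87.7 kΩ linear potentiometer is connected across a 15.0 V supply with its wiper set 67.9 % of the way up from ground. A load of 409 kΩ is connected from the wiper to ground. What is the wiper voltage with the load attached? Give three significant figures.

The wiper splits the pot into (1−α)R = 28.15 kΩ above and αR = 59.55 kΩ below.
Lower section ‖ load = 51.98 kΩ.
V_wiper = 15.0 × 51.98/(28.15 + 51.98) = 9.73 V.

V ≈ 9.73 V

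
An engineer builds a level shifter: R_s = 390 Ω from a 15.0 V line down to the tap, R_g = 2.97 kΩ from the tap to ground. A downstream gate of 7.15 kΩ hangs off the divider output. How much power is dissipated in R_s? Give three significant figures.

Total resistance from the source is R_s + (R_g‖R_L) = 2488 Ω, so I = 15.0/2488 Ω = 6.028 mA.
P = I²·R_s = (6.028 mA)² × 390 Ω = 14.2 mW.

P ≈ 14.2 mW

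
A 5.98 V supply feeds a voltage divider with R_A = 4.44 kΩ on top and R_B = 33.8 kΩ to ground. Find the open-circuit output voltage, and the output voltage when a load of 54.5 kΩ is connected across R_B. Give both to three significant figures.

Unloaded: 5.29 V; loaded: 4.93 V

Open-circuit: V = 5.98 × 33.8/(4.44 + 33.8) = 5.29 V.
With the load, R_B becomes R_B‖R_L = 20.86 kΩ, so V = 5.98 × 20.86/25.30 = 4.93 V.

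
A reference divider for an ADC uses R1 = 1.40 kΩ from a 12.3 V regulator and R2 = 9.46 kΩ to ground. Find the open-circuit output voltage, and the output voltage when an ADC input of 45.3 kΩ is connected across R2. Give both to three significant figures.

Unloaded: 10.7 V; loaded: 10.4 V

Open-circuit: V = 12.3 × 9.46/(1.40 + 9.46) = 10.7 V.
With the load, R2 becomes R2‖R_L = 7.826 kΩ, so V = 12.3 × 7.826/9.226 = 10.4 V.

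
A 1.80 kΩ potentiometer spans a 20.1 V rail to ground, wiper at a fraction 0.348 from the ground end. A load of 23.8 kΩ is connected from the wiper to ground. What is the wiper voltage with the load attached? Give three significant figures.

The wiper splits the pot into (1−α)R = 1174 Ω above and αR = 626.4 Ω below.
Lower section ‖ load = 610.3 Ω.
V_wiper = 20.1 × 610.3/(1174 + 610.3) = 6.88 V.

V ≈ 6.88 V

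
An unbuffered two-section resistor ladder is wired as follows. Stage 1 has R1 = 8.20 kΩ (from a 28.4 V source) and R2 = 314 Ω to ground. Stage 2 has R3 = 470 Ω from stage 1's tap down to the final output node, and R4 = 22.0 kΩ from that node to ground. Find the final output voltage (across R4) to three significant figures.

V_out ≈ 1.01 V

Stage 2 presents R3+R4 = 22470 Ω as a load on stage 1's tap.
Stage 1's lower leg becomes R2‖(R3+R4) = 309.7 Ω, so V_mid = 28.4 × 309.7/8510 = 1.033 V.
Stage 2 is itself unloaded: V_out = V_mid × R4/(R3+R4) = 1.033 × 22000/22470 = 1.01 V.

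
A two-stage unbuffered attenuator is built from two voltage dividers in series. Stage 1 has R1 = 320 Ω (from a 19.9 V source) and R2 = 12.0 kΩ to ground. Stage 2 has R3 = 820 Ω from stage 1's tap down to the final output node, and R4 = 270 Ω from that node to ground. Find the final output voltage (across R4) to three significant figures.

V_out ≈ 3.73 V

Stage 2 presents R3+R4 = 1090 Ω as a load on stage 1's tap.
Stage 1's lower leg becomes R2‖(R3+R4) = 999.2 Ω, so V_mid = 19.9 × 999.2/1319 = 15.07 V.
Stage 2 is itself unloaded: V_out = V_mid × R4/(R3+R4) = 15.07 × 270/1090 = 3.73 V.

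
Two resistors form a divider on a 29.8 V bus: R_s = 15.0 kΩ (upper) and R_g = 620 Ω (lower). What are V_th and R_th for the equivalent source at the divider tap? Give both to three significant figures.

V_th is the open-circuit tap voltage: 29.8 × 620/(15000 + 620) = 1.18 V.
With the supply zeroed, R_s and R_g appear in parallel from the tap: R_th = R_s‖R_g = (15000 × 620)/15620 = 595 Ω.

V_th = 1.18 V, R_th = 595 Ω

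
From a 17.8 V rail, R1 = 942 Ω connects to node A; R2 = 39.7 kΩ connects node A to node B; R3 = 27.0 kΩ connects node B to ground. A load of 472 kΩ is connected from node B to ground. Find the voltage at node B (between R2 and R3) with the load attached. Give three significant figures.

At node B, R3 is in parallel with the load: R3‖R_L = 25540 Ω.
Below node A the resistance is R2 + (R3‖R_L) = 65240 Ω, so V_A = 17.8 × 65240/66180 = 17.55 V.
Then V_B = V_A × (R3‖R_L)/(R2 + R3‖R_L) = 17.55 × 25540/65240 = 6.87 V.

V ≈ 6.87 V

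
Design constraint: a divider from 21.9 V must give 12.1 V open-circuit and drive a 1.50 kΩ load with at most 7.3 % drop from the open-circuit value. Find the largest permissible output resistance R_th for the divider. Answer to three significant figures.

Loading drop = R_th/(R_th + R_L) ≤ 0.0730, so R_th ≤ R_L · ε/(1−ε) = 1.50 kΩ × 0.0730/0.9270 = 118 Ω.

R_th ≤ 118 Ω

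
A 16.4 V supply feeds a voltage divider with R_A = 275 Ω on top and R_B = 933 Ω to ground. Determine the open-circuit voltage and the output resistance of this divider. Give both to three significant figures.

V_th is the open-circuit tap voltage: 16.4 × 933/(275 + 933) = 12.7 V.
With the supply zeroed, R_A and R_B appear in parallel from the tap: R_th = R_A‖R_B = (275 × 933)/1208 = 212 Ω.

V_th = 12.7 V, R_th = 212 Ω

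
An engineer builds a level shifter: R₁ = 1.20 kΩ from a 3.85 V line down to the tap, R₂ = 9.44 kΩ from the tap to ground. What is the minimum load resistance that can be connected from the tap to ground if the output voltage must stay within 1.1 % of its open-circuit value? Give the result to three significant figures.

R_L(min) ≈ 95.7 kΩ

Output resistance R_th = R₁‖R₂ = (1.20 × 9.44)/10.64 = 1.065 kΩ.
The fractional drop is R_th/(R_th + R_L); requiring this ≤ 0.0110 gives R_L ≥ R_th(1/0.0110 − 1) = 1.065 × 89.91 = 95.7 kΩ.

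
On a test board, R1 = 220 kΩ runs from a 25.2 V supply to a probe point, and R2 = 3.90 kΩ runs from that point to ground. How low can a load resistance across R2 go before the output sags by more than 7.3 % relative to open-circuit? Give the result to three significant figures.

Output resistance R_th = R1‖R2 = (220 × 3.90)/223.9 = 3.832 kΩ.
The fractional drop is R_th/(R_th + R_L); requiring this ≤ 0.0730 gives R_L ≥ R_th(1/0.0730 − 1) = 3.832 × 12.70 = 48.7 kΩ.

R_L(min) ≈ 48.7 kΩ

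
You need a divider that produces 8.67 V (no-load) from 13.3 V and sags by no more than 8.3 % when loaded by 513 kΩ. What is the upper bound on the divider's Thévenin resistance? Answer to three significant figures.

R_th ≤ 46.4 kΩ

Loading drop = R_th/(R_th + R_L) ≤ 0.0830, so R_th ≤ R_L · ε/(1−ε) = 513 kΩ × 0.0830/0.9170 = 46.4 kΩ.
(Any R1, R2 with R2/(R1+R2) = 0.652 and R1‖R2 ≤ 46.4 kΩ will meet the spec.)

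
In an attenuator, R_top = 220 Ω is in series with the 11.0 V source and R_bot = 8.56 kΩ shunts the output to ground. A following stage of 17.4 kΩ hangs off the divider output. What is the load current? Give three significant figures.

R_bot‖R_L = 5737 Ω; V_out = 11.0 × 5737/5957 = 10.59 V.
I_L = V_out / R_L = 10.59 / 17.4 kΩ = 0.609 mA.

I_L ≈ 0.609 mA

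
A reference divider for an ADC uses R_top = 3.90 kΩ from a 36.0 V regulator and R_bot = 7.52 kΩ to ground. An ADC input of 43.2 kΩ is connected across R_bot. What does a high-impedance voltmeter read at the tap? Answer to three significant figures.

The load sits in parallel with R_bot: R_bot‖R_L = (7.52 × 43.2) / (7.52 + 43.2) = 6.405 kΩ.
V_out = 36.0 × 6.405 / (3.90 + 6.405) = 36.0 × 6.405/10.31 = 22.4 V.

V_out ≈ 22.4 V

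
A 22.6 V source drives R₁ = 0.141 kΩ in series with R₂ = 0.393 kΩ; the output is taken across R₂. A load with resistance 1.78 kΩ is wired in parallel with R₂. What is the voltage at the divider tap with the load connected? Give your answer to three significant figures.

V_out ≈ 15.7 V

The load sits in parallel with R₂: R₂‖R_L = (393 × 1780) / (393 + 1780) = 321.9 Ω.
V_out = 22.6 × 321.9 / (141 + 321.9) = 22.6 × 321.9/462.9 = 15.7 V.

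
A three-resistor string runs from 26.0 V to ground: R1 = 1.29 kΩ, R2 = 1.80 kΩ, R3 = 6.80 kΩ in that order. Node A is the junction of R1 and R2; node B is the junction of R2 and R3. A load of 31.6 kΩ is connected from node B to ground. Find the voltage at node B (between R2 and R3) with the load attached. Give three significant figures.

At node B, R3 is in parallel with the load: R3‖R_L = 5.596 kΩ.
Below node A the resistance is R2 + (R3‖R_L) = 7.396 kΩ, so V_A = 26.0 × 7.396/8.686 = 22.14 V.
Then V_B = V_A × (R3‖R_L)/(R2 + R3‖R_L) = 22.14 × 5.596/7.396 = 16.8 V.

V ≈ 16.8 V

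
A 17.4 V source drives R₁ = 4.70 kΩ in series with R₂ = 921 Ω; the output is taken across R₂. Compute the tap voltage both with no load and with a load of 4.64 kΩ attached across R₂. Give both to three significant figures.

Unloaded: 2.85 V; loaded: 2.45 V

Open-circuit: V = 17.4 × 921/(4700 + 921) = 2.85 V.
With the load, R₂ becomes R₂‖R_L = 768.5 Ω, so V = 17.4 × 768.5/5468 = 2.45 V.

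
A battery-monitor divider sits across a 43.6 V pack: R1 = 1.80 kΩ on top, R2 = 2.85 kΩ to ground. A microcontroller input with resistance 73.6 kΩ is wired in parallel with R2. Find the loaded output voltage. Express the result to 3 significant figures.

The load sits in parallel with R2: R2‖R_L = (2.85 × 73.6) / (2.85 + 73.6) = 2.744 kΩ.
V_out = 43.6 × 2.744 / (1.80 + 2.744) = 43.6 × 2.744/4.544 = 26.3 V.

V_out ≈ 26.3 V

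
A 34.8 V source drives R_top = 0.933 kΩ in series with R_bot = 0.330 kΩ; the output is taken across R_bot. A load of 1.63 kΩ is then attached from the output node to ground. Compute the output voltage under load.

V_out ≈ 7.91 V

The load sits in parallel with R_bot: R_bot‖R_L = (330 × 1630) / (330 + 1630) = 274.4 Ω.
V_out = 34.8 × 274.4 / (933 + 274.4) = 34.8 × 274.4/1207 = 7.91 V.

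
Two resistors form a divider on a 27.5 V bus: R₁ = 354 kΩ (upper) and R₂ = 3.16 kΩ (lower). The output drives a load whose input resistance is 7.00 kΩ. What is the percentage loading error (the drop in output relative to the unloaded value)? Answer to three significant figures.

The divider's output (Thévenin) resistance is R₁‖R₂ = 3.132 kΩ.
Fractional drop under load = R_th/(R_th + R_L) = 3.132 / (3.132 + 7.00) = 0.3091.
So the output falls by 30.9 %.

30.9 %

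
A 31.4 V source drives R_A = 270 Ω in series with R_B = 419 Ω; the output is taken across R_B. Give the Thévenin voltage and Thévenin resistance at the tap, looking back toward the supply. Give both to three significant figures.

V_th = 19.1 V, R_th = 164 Ω

V_th is the open-circuit tap voltage: 31.4 × 419/(270 + 419) = 19.1 V.
With the supply zeroed, R_A and R_B appear in parallel from the tap: R_th = R_A‖R_B = (270 × 419)/689.0 = 164 Ω.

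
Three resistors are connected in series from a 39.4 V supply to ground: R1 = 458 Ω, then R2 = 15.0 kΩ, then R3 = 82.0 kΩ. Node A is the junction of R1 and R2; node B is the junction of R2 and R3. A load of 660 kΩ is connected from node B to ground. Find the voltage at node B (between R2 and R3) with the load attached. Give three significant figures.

V ≈ 32.5 V

At node B, R3 is in parallel with the load: R3‖R_L = 72940 Ω.
Below node A the resistance is R2 + (R3‖R_L) = 87940 Ω, so V_A = 39.4 × 87940/88400 = 39.20 V.
Then V_B = V_A × (R3‖R_L)/(R2 + R3‖R_L) = 39.20 × 72940/87940 = 32.5 V.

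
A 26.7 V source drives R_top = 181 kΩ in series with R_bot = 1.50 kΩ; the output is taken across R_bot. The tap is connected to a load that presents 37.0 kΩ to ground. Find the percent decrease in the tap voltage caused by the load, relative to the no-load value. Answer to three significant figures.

3.87 %

The divider's output (Thévenin) resistance is R_top‖R_bot = 1.488 kΩ.
Fractional drop under load = R_th/(R_th + R_L) = 1.488 / (1.488 + 37.0) = 0.03865.
So the output falls by 3.87 %.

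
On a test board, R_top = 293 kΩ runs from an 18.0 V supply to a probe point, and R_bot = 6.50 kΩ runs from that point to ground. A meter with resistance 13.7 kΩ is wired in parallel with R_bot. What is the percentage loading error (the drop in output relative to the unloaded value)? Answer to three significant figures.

Unloaded V = 18.0 × 6.50/299.5 = 0.3907 V.
Loaded: R_bot‖R_L = 4.408 kΩ, giving V = 18.0 × 4.408/297.4 = 0.2668 V.
Drop = (0.3907 − 0.2668) / 0.3907 = 31.7 %.

31.7 %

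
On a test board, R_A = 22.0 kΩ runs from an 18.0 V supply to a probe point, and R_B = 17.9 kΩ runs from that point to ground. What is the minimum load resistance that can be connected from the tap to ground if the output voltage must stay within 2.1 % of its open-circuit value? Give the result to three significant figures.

Output resistance R_th = R_A‖R_B = (22.0 × 17.9)/39.90 = 9.870 kΩ.
The fractional drop is R_th/(R_th + R_L); requiring this ≤ 0.0210 gives R_L ≥ R_th(1/0.0210 − 1) = 9.870 × 46.62 = 460 kΩ.

R_L(min) ≈ 460 kΩ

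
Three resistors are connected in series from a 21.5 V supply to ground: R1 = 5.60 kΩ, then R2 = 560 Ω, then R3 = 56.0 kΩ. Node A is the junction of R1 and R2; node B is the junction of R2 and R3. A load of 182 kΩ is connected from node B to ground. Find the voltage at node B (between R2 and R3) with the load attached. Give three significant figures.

At node B, R3 is in parallel with the load: R3‖R_L = 42820 Ω.
Below node A the resistance is R2 + (R3‖R_L) = 43380 Ω, so V_A = 21.5 × 43380/48980 = 19.04 V.
Then V_B = V_A × (R3‖R_L)/(R2 + R3‖R_L) = 19.04 × 42820/43380 = 18.8 V.

V ≈ 18.8 V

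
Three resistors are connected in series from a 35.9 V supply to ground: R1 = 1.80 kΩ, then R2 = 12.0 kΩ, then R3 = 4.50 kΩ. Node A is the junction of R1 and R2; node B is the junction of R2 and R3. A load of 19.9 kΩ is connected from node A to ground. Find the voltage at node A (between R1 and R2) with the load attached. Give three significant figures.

V ≈ 29.9 V

Below node A the series string R2+R3 = 16.50 kΩ sits in parallel with the 19.9 kΩ load: 9.021 kΩ.
V_A = 35.9 × 9.021/(1.80 + 9.021) = 29.9 V.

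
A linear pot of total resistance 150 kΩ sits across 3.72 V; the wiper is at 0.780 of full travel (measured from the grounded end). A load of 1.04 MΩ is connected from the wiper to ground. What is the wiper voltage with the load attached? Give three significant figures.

The wiper splits the pot into (1−α)R = 33.00 kΩ above and αR = 117.0 kΩ below.
Lower section ‖ load = 105.2 kΩ.
V_wiper = 3.72 × 105.2/(33.00 + 105.2) = 2.83 V.

V ≈ 2.83 V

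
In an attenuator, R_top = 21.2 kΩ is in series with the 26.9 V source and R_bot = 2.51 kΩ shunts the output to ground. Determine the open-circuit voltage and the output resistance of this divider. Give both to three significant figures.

V_th = 2.85 V, R_th = 2.24 kΩ

V_th is the open-circuit tap voltage: 26.9 × 2.51/(21.2 + 2.51) = 2.85 V.
With the supply zeroed, R_top and R_bot appear in parallel from the tap: R_th = R_top‖R_bot = (21.2 × 2.51)/23.71 = 2.24 kΩ.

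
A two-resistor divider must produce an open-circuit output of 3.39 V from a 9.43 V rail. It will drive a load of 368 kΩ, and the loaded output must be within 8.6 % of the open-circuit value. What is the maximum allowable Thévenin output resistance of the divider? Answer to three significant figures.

R_th ≤ 34.6 kΩ

Loading drop = R_th/(R_th + R_L) ≤ 0.0860, so R_th ≤ R_L · ε/(1−ε) = 368 kΩ × 0.0860/0.9140 = 34.6 kΩ.
(Any R1, R2 with R2/(R1+R2) = 0.359 and R1‖R2 ≤ 34.6 kΩ will meet the spec.)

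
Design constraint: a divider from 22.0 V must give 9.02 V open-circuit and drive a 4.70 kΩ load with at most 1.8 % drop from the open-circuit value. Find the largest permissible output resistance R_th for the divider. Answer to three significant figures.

R_th ≤ 86.2 Ω

Loading drop = R_th/(R_th + R_L) ≤ 0.0180, so R_th ≤ R_L · ε/(1−ε) = 4.70 kΩ × 0.0180/0.9820 = 86.2 Ω.
(Any R1, R2 with R2/(R1+R2) = 0.410 and R1‖R2 ≤ 86.2 Ω will meet the spec.)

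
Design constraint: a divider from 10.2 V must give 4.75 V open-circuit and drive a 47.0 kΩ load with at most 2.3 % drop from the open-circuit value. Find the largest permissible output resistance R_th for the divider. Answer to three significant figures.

Loading drop = R_th/(R_th + R_L) ≤ 0.0230, so R_th ≤ R_L · ε/(1−ε) = 47.0 kΩ × 0.0230/0.9770 = 1.11 kΩ.
(Any R1, R2 with R2/(R1+R2) = 0.466 and R1‖R2 ≤ 1.11 kΩ will meet the spec.)

R_th ≤ 1.11 kΩ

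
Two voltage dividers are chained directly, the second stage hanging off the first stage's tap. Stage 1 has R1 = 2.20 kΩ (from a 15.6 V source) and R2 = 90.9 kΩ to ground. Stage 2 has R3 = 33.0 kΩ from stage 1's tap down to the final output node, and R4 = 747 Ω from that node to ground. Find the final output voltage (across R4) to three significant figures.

Stage 2 presents R3+R4 = 33750 Ω as a load on stage 1's tap.
Stage 1's lower leg becomes R2‖(R3+R4) = 24610 Ω, so V_mid = 15.6 × 24610/26810 = 14.32 V.
Stage 2 is itself unloaded: V_out = V_mid × R4/(R3+R4) = 14.32 × 747/33750 = 0.317 V.

V_out ≈ 0.317 V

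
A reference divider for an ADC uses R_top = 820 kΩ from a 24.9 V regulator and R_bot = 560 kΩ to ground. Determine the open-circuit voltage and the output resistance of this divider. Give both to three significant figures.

V_th = 10.1 V, R_th = 333 kΩ

V_th is the open-circuit tap voltage: 24.9 × 560/(820 + 560) = 10.1 V.
With the supply zeroed, R_top and R_bot appear in parallel from the tap: R_th = R_top‖R_bot = (820 × 560)/1380 = 333 kΩ.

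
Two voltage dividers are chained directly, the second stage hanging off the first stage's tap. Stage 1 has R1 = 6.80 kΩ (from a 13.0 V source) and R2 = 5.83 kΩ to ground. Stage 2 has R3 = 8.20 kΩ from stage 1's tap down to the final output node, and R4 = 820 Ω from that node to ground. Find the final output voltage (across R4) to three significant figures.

V_out ≈ 0.405 V

Stage 2 presents R3+R4 = 9020 Ω as a load on stage 1's tap.
Stage 1's lower leg becomes R2‖(R3+R4) = 3541 Ω, so V_mid = 13.0 × 3541/10340 = 4.452 V.
Stage 2 is itself unloaded: V_out = V_mid × R4/(R3+R4) = 4.452 × 820/9020 = 0.405 V.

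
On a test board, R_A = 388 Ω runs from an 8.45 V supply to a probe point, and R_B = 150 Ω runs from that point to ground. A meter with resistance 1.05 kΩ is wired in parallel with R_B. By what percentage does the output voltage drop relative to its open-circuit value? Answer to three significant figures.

Unloaded V = 8.45 × 150/538.0 = 2.3559 V.
Loaded: R_B‖R_L = 131.2 Ω, giving V = 8.45 × 131.2/519.2 = 2.1359 V.
Drop = (2.3559 − 2.1359) / 2.3559 = 9.34 %.

9.34 %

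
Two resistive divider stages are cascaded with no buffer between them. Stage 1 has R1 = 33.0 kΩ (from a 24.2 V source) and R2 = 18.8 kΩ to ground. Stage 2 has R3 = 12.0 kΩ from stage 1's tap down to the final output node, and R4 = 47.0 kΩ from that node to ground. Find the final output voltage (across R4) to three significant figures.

Stage 2 presents R3+R4 = 59.00 kΩ as a load on stage 1's tap.
Stage 1's lower leg becomes R2‖(R3+R4) = 14.26 kΩ, so V_mid = 24.2 × 14.26/47.26 = 7.301 V.
Stage 2 is itself unloaded: V_out = V_mid × R4/(R3+R4) = 7.301 × 47.0/59.00 = 5.82 V.

V_out ≈ 5.82 V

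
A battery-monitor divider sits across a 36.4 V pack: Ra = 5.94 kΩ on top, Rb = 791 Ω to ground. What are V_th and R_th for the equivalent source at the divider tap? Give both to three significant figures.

V_th is the open-circuit tap voltage: 36.4 × 791/(5940 + 791) = 4.28 V.
With the supply zeroed, Ra and Rb appear in parallel from the tap: R_th = Ra‖Rb = (5940 × 791)/6731 = 698 Ω.

V_th = 4.28 V, R_th = 698 Ω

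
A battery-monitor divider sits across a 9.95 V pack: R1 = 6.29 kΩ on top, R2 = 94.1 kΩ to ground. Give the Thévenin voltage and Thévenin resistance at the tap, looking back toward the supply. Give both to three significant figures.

V_th is the open-circuit tap voltage: 9.95 × 94.1/(6.29 + 94.1) = 9.33 V.
With the supply zeroed, R1 and R2 appear in parallel from the tap: R_th = R1‖R2 = (6.29 × 94.1)/100.4 = 5.90 kΩ.

V_th = 9.33 V, R_th = 5.90 kΩ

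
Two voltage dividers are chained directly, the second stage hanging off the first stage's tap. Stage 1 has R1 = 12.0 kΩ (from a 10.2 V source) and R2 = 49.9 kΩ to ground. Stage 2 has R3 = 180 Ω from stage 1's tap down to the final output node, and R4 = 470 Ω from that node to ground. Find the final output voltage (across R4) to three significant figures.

Stage 2 presents R3+R4 = 650.0 Ω as a load on stage 1's tap.
Stage 1's lower leg becomes R2‖(R3+R4) = 641.6 Ω, so V_mid = 10.2 × 641.6/12640 = 0.5177 V.
Stage 2 is itself unloaded: V_out = V_mid × R4/(R3+R4) = 0.5177 × 470/650.0 = 0.374 V.

V_out ≈ 0.374 V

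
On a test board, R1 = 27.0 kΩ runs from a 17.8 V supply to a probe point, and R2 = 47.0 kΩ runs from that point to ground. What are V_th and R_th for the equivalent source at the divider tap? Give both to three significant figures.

V_th is the open-circuit tap voltage: 17.8 × 47.0/(27.0 + 47.0) = 11.3 V.
With the supply zeroed, R1 and R2 appear in parallel from the tap: R_th = R1‖R2 = (27.0 × 47.0)/74.00 = 17.1 kΩ.

V_th = 11.3 V, R_th = 17.1 kΩ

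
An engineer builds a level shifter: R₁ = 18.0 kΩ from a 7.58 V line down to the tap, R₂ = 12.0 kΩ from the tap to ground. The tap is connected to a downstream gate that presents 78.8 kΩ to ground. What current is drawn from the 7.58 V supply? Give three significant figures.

R₂‖R_L = 10.41 kΩ, so the source sees R₁ + R₂‖R_L = 28.41 kΩ.
I = 7.58 V / 28.41 kΩ = 0.267 mA.

I ≈ 0.267 mA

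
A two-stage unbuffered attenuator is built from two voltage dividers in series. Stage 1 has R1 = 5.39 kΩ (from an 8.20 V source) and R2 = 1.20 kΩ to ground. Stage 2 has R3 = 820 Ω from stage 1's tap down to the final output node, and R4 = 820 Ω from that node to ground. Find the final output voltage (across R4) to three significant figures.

V_out ≈ 0.467 V

Stage 2 presents R3+R4 = 1640 Ω as a load on stage 1's tap.
Stage 1's lower leg becomes R2‖(R3+R4) = 693.0 Ω, so V_mid = 8.20 × 693.0/6083 = 0.9341 V.
Stage 2 is itself unloaded: V_out = V_mid × R4/(R3+R4) = 0.9341 × 820/1640 = 0.467 V.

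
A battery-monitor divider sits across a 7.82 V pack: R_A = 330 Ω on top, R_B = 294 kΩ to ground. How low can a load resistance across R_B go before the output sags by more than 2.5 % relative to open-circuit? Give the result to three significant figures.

R_L(min) ≈ 12.9 kΩ

Output resistance R_th = R_A‖R_B = (330 × 294000)/294300 = 329.6 Ω.
The fractional drop is R_th/(R_th + R_L); requiring this ≤ 0.0250 gives R_L ≥ R_th(1/0.0250 − 1) = 329.6 × 39.00 = 12.9 kΩ.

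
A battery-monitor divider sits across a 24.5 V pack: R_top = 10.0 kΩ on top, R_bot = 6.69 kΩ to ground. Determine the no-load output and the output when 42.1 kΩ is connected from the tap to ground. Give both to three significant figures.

Open-circuit: V = 24.5 × 6.69/(10.0 + 6.69) = 9.82 V.
With the load, R_bot becomes R_bot‖R_L = 5.773 kΩ, so V = 24.5 × 5.773/15.77 = 8.97 V.

Unloaded: 9.82 V; loaded: 8.97 V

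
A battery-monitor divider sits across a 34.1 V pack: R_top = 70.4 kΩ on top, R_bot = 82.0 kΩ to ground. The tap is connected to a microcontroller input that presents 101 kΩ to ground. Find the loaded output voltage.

The load sits in parallel with R_bot: R_bot‖R_L = (82.0 × 101) / (82.0 + 101) = 45.26 kΩ.
V_out = 34.1 × 45.26 / (70.4 + 45.26) = 34.1 × 45.26/115.7 = 13.3 V.

V_out ≈ 13.3 V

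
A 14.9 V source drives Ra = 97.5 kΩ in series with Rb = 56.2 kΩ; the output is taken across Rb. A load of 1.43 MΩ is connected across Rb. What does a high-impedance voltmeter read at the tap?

The load sits in parallel with Rb: Rb‖R_L = (56.2 × 1430) / (56.2 + 1430) = 54.07 kΩ.
V_out = 14.9 × 54.07 / (97.5 + 54.07) = 14.9 × 54.07/151.6 = 5.32 V.

V_out ≈ 5.32 V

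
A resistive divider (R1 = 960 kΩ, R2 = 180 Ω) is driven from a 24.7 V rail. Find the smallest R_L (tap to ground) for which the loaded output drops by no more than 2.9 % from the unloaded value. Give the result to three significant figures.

Output resistance R_th = R1‖R2 = (960000 × 180)/960200 = 180.0 Ω.
The fractional drop is R_th/(R_th + R_L); requiring this ≤ 0.0290 gives R_L ≥ R_th(1/0.0290 − 1) = 180.0 × 33.48 = 6.03 kΩ.

R_L(min) ≈ 6.03 kΩ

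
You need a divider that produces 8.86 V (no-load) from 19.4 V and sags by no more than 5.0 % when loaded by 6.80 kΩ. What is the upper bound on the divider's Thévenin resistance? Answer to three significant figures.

R_th ≤ 358 Ω

Loading drop = R_th/(R_th + R_L) ≤ 0.0500, so R_th ≤ R_L · ε/(1−ε) = 6.80 kΩ × 0.0500/0.9500 = 358 Ω.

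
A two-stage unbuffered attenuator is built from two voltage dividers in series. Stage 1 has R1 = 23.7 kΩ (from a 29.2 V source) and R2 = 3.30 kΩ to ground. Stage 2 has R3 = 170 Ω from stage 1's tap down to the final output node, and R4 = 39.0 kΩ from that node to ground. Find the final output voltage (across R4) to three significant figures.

V_out ≈ 3.31 V

Stage 2 presents R3+R4 = 39170 Ω as a load on stage 1's tap.
Stage 1's lower leg becomes R2‖(R3+R4) = 3044 Ω, so V_mid = 29.2 × 3044/26740 = 3.323 V.
Stage 2 is itself unloaded: V_out = V_mid × R4/(R3+R4) = 3.323 × 39000/39170 = 3.31 V.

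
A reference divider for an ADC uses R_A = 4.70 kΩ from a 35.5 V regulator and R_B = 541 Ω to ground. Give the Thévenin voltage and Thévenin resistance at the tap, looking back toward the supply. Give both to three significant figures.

V_th = 3.66 V, R_th = 485 Ω

V_th is the open-circuit tap voltage: 35.5 × 541/(4700 + 541) = 3.66 V.
With the supply zeroed, R_A and R_B appear in parallel from the tap: R_th = R_A‖R_B = (4700 × 541)/5241 = 485 Ω.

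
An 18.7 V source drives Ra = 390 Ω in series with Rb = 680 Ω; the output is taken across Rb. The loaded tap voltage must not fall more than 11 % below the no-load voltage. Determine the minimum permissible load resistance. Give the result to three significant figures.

Output resistance R_th = Ra‖Rb = (390 × 680)/1070 = 247.9 Ω.
The fractional drop is R_th/(R_th + R_L); requiring this ≤ 0.110 gives R_L ≥ R_th(1/0.110 − 1) = 247.9 × 8.091 = 2.01 kΩ.

R_L(min) ≈ 2.01 kΩ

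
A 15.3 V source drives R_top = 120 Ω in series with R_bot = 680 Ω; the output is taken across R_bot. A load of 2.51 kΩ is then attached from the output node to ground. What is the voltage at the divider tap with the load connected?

The load sits in parallel with R_bot: R_bot‖R_L = (680 × 2510) / (680 + 2510) = 535.0 Ω.
V_out = 15.3 × 535.0 / (120 + 535.0) = 15.3 × 535.0/655.0 = 12.5 V.

V_out ≈ 12.5 V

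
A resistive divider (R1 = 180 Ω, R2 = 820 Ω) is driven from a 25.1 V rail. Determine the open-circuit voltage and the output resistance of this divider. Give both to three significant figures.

V_th is the open-circuit tap voltage: 25.1 × 820/(180 + 820) = 20.6 V.
With the supply zeroed, R1 and R2 appear in parallel from the tap: R_th = R1‖R2 = (180 × 820)/1000 = 148 Ω.

V_th = 20.6 V, R_th = 148 Ω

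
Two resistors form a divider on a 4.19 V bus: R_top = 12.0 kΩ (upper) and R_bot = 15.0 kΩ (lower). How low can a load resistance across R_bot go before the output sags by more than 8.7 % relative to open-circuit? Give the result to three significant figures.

Output resistance R_th = R_top‖R_bot = (12.0 × 15.0)/27.00 = 6.667 kΩ.
The fractional drop is R_th/(R_th + R_L); requiring this ≤ 0.0870 gives R_L ≥ R_th(1/0.0870 − 1) = 6.667 × 10.49 = 70.0 kΩ.

R_L(min) ≈ 70.0 kΩ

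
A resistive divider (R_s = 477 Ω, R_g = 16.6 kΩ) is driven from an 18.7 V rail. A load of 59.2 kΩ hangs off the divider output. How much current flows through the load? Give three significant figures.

R_g‖R_L = 12960 Ω; V_out = 18.7 × 12960/13440 = 18.04 V.
I_L = V_out / R_L = 18.04 / 59.2 kΩ = 0.305 mA.

I_L ≈ 0.305 mA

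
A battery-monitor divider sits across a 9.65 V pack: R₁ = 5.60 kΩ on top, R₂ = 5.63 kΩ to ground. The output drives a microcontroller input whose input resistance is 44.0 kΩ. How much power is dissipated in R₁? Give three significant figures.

P ≈ 4.65 mW

Total resistance from the source is R₁ + (R₂‖R_L) = 10.59 kΩ, so I = 9.65/10.59 kΩ = 0.9111 mA.
P = I²·R₁ = (0.9111 mA)² × 5.60 kΩ = 4.65 mW.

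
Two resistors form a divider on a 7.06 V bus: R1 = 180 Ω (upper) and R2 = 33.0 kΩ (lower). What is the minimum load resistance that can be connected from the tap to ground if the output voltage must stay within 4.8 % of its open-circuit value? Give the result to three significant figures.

R_L(min) ≈ 3.55 kΩ

Output resistance R_th = R1‖R2 = (180 × 33000)/33180 = 179.0 Ω.
The fractional drop is R_th/(R_th + R_L); requiring this ≤ 0.0480 gives R_L ≥ R_th(1/0.0480 − 1) = 179.0 × 19.83 = 3.55 kΩ.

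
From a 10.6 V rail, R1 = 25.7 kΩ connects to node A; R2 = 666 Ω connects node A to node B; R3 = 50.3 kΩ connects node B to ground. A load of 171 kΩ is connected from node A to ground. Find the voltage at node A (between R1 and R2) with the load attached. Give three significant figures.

Below node A the series string R2+R3 = 50970 Ω sits in parallel with the 171000 Ω load: 39260 Ω.
V_A = 10.6 × 39260/(25700 + 39260) = 6.41 V.

V ≈ 6.41 V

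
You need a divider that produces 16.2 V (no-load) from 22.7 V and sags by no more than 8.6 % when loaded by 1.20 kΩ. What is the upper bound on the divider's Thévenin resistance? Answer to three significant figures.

R_th ≤ 113 Ω

Loading drop = R_th/(R_th + R_L) ≤ 0.0860, so R_th ≤ R_L · ε/(1−ε) = 1.20 kΩ × 0.0860/0.9140 = 113 Ω.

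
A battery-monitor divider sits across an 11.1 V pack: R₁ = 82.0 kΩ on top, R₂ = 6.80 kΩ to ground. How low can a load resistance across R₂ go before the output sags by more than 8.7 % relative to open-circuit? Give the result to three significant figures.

R_L(min) ≈ 65.9 kΩ

Output resistance R_th = R₁‖R₂ = (82.0 × 6.80)/88.80 = 6.279 kΩ.
The fractional drop is R_th/(R_th + R_L); requiring this ≤ 0.0870 gives R_L ≥ R_th(1/0.0870 − 1) = 6.279 × 10.49 = 65.9 kΩ.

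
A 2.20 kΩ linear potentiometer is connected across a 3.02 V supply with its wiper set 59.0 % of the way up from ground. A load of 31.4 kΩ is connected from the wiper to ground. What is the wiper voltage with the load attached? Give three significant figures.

V ≈ 1.75 V

The wiper splits the pot into (1−α)R = 902.0 Ω above and αR = 1298 Ω below.
Lower section ‖ load = 1246 Ω.
V_wiper = 3.02 × 1246/(902.0 + 1246) = 1.75 V.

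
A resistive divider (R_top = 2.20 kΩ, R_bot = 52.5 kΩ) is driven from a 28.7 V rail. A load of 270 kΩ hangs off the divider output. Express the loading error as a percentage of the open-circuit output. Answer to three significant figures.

0.776 %

The divider's output (Thévenin) resistance is R_top‖R_bot = 2.112 kΩ.
Fractional drop under load = R_th/(R_th + R_L) = 2.112 / (2.112 + 270) = 0.007760.
So the output falls by 0.776 %.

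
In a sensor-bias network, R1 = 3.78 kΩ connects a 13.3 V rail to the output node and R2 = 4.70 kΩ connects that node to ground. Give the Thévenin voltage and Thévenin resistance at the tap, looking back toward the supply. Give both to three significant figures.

V_th = 7.37 V, R_th = 2.10 kΩ

V_th is the open-circuit tap voltage: 13.3 × 4.70/(3.78 + 4.70) = 7.37 V.
With the supply zeroed, R1 and R2 appear in parallel from the tap: R_th = R1‖R2 = (3.78 × 4.70)/8.480 = 2.10 kΩ.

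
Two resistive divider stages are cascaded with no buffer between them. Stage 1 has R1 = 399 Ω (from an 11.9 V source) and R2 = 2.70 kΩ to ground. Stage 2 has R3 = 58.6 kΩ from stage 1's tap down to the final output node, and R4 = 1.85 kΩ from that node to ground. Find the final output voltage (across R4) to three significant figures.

V_out ≈ 0.315 V

Stage 2 presents R3+R4 = 60450 Ω as a load on stage 1's tap.
Stage 1's lower leg becomes R2‖(R3+R4) = 2585 Ω, so V_mid = 11.9 × 2585/2984 = 10.31 V.
Stage 2 is itself unloaded: V_out = V_mid × R4/(R3+R4) = 10.31 × 1850/60450 = 0.315 V.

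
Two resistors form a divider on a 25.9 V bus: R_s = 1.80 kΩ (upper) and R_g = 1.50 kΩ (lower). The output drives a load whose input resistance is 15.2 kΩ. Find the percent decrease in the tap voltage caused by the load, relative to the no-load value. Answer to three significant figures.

The divider's output (Thévenin) resistance is R_s‖R_g = 0.8182 kΩ.
Fractional drop under load = R_th/(R_th + R_L) = 0.8182 / (0.8182 + 15.2) = 0.05108.
So the output falls by 5.11 %.

5.11 %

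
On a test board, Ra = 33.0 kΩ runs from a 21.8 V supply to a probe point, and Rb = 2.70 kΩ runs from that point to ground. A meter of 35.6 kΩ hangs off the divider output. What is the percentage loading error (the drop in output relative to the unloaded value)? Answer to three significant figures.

The divider's output (Thévenin) resistance is Ra‖Rb = 2.496 kΩ.
Fractional drop under load = R_th/(R_th + R_L) = 2.496 / (2.496 + 35.6) = 0.06551.
So the output falls by 6.55 %.

6.55 %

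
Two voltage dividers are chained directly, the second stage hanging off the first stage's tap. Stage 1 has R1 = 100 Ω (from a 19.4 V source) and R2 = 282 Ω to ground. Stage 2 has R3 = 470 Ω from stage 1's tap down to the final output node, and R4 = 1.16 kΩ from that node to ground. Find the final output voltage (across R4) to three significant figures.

V_out ≈ 9.75 V

Stage 2 presents R3+R4 = 1630 Ω as a load on stage 1's tap.
Stage 1's lower leg becomes R2‖(R3+R4) = 240.4 Ω, so V_mid = 19.4 × 240.4/340.4 = 13.70 V.
Stage 2 is itself unloaded: V_out = V_mid × R4/(R3+R4) = 13.70 × 1160/1630 = 9.75 V.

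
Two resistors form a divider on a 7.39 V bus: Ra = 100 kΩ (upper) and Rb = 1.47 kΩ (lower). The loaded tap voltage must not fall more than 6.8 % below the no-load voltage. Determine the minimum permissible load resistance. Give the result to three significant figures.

Output resistance R_th = Ra‖Rb = (100 × 1.47)/101.5 = 1.449 kΩ.
The fractional drop is R_th/(R_th + R_L); requiring this ≤ 0.0680 gives R_L ≥ R_th(1/0.0680 − 1) = 1.449 × 13.71 = 19.9 kΩ.

R_L(min) ≈ 19.9 kΩ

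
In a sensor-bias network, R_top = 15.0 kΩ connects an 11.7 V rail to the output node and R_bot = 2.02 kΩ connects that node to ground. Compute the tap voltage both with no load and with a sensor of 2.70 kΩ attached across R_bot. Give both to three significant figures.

Open-circuit: V = 11.7 × 2.02/(15.0 + 2.02) = 1.39 V.
With the load, R_bot becomes R_bot‖R_L = 1.156 kΩ, so V = 11.7 × 1.156/16.16 = 0.837 V.

Unloaded: 1.39 V; loaded: 0.837 V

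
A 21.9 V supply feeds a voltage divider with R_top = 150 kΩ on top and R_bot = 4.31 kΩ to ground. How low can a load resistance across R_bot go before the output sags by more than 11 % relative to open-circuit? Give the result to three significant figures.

Output resistance R_th = R_top‖R_bot = (150 × 4.31)/154.3 = 4.190 kΩ.
The fractional drop is R_th/(R_th + R_L); requiring this ≤ 0.110 gives R_L ≥ R_th(1/0.110 − 1) = 4.190 × 8.091 = 33.9 kΩ.

R_L(min) ≈ 33.9 kΩ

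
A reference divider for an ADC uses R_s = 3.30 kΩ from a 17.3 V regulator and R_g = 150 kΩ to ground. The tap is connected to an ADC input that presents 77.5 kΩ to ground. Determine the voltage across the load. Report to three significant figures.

V_out ≈ 16.3 V

The load sits in parallel with R_g: R_g‖R_L = (150 × 77.5) / (150 + 77.5) = 51.10 kΩ.
V_out = 17.3 × 51.10 / (3.30 + 51.10) = 17.3 × 51.10/54.40 = 16.3 V.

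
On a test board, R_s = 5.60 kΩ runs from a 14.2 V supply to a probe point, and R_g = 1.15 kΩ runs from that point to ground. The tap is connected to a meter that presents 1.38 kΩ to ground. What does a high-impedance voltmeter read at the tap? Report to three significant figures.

The load sits in parallel with R_g: R_g‖R_L = (1.15 × 1.38) / (1.15 + 1.38) = 0.6273 kΩ.
V_out = 14.2 × 0.6273 / (5.60 + 0.6273) = 14.2 × 0.6273/6.227 = 1.43 V.

V_out ≈ 1.43 V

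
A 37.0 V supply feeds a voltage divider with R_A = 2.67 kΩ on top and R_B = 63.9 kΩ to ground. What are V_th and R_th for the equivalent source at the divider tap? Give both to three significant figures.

V_th = 35.5 V, R_th = 2.56 kΩ

V_th is the open-circuit tap voltage: 37.0 × 63.9/(2.67 + 63.9) = 35.5 V.
With the supply zeroed, R_A and R_B appear in parallel from the tap: R_th = R_A‖R_B = (2.67 × 63.9)/66.57 = 2.56 kΩ.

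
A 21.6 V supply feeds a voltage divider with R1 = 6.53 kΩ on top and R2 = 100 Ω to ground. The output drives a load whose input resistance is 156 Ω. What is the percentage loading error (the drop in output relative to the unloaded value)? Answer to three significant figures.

38.7 %

The divider's output (Thévenin) resistance is R1‖R2 = 98.49 Ω.
Fractional drop under load = R_th/(R_th + R_L) = 98.49 / (98.49 + 156) = 0.3870.
So the output falls by 38.7 %.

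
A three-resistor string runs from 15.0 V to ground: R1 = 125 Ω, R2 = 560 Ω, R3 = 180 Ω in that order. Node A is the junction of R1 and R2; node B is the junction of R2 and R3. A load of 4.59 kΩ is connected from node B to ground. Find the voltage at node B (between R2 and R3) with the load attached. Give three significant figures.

At node B, R3 is in parallel with the load: R3‖R_L = 173.2 Ω.
Below node A the resistance is R2 + (R3‖R_L) = 733.2 Ω, so V_A = 15.0 × 733.2/858.2 = 12.82 V.
Then V_B = V_A × (R3‖R_L)/(R2 + R3‖R_L) = 12.82 × 173.2/733.2 = 3.03 V.

V ≈ 3.03 V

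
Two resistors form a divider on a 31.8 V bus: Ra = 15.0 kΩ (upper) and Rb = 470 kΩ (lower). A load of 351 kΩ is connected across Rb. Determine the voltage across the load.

The load sits in parallel with Rb: Rb‖R_L = (470 × 351) / (470 + 351) = 200.9 kΩ.
V_out = 31.8 × 200.9 / (15.0 + 200.9) = 31.8 × 200.9/215.9 = 29.6 V.

V_out ≈ 29.6 V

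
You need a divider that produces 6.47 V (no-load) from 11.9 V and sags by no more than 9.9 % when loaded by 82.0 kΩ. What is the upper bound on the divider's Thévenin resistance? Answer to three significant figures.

Loading drop = R_th/(R_th + R_L) ≤ 0.0990, so R_th ≤ R_L · ε/(1−ε) = 82.0 kΩ × 0.0990/0.9010 = 9.01 kΩ.

R_th ≤ 9.01 kΩ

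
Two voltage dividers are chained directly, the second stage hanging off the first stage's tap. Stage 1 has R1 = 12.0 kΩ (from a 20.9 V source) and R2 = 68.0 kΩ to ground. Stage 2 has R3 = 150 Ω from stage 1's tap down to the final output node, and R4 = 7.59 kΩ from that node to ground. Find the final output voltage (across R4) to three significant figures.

V_out ≈ 7.52 V

Stage 2 presents R3+R4 = 7740 Ω as a load on stage 1's tap.
Stage 1's lower leg becomes R2‖(R3+R4) = 6949 Ω, so V_mid = 20.9 × 6949/18950 = 7.664 V.
Stage 2 is itself unloaded: V_out = V_mid × R4/(R3+R4) = 7.664 × 7590/7740 = 7.52 V.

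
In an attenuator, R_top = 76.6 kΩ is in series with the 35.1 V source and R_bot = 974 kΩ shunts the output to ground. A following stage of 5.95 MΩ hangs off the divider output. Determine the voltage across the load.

The load sits in parallel with R_bot: R_bot‖R_L = (974 × 5950) / (974 + 5950) = 837.0 kΩ.
V_out = 35.1 × 837.0 / (76.6 + 837.0) = 35.1 × 837.0/913.6 = 32.2 V.
(Unloaded it would have been 32.5 V.)

V_out ≈ 32.2 V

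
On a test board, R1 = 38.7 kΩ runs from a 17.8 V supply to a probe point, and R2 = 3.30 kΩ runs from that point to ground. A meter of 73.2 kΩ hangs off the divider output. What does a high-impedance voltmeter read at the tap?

V_out ≈ 1.34 V

The load sits in parallel with R2: R2‖R_L = (3.30 × 73.2) / (3.30 + 73.2) = 3.158 kΩ.
V_out = 17.8 × 3.158 / (38.7 + 3.158) = 17.8 × 3.158/41.86 = 1.34 V.
(Unloaded it would have been 1.40 V.)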